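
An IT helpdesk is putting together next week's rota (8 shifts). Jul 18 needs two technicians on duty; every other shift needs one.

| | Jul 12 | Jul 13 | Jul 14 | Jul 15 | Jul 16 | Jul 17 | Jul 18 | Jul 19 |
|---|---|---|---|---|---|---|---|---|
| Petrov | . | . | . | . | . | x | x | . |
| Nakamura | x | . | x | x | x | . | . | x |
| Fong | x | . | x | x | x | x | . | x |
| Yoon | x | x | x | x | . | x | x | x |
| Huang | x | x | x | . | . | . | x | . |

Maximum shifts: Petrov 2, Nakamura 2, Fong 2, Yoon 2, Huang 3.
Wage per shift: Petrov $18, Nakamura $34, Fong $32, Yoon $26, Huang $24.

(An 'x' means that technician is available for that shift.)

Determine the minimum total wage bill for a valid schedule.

Picking the cheapest available technician for each shift independently would cost $216, but that ignores the shift limits.
An optimal schedule: Jul 12→Huang, Jul 13→Huang, Jul 14→Fong, Jul 15→Yoon, Jul 16→Fong, Jul 17→Petrov, Jul 18→Petrov+Huang, Jul 19→Yoon.
Total: 24 + 24 + 32 + 26 + 32 + 18 + 18 + 24 + 26 = $224.

$224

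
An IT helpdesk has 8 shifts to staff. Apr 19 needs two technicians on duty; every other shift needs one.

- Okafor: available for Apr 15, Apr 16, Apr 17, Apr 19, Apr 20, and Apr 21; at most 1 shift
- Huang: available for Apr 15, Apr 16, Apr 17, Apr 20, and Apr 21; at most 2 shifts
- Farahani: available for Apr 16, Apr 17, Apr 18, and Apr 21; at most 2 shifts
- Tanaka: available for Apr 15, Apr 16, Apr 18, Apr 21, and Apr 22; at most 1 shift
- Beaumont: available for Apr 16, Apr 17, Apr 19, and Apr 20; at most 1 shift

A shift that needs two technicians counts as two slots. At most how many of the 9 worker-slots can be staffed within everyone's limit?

7

Total capacity across all technicians is 1+2+2+1+1 = 7, and 9 slots are needed, so at most 7 can be filled.
An assignment achieving 7: Apr 15→Huang, Apr 17→Farahani, Apr 18→Farahani, Apr 19→Okafor+Beaumont, Apr 20→Huang, Apr 22→Tanaka.
Loads: Okafor 1/1, Huang 2/2, Farahani 2/2, Tanaka 1/1, Beaumont 1/1.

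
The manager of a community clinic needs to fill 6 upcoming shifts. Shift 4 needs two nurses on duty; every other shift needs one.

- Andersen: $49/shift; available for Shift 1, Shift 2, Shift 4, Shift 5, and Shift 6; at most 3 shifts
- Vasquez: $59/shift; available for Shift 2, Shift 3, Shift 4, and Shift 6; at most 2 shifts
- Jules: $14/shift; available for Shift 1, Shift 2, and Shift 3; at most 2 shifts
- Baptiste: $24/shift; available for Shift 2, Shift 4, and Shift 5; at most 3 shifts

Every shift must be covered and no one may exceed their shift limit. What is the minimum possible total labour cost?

$198

Picking the cheapest available nurse for each shift independently would cost $188, but that ignores the shift limits.
An optimal schedule: Shift 1→Jules, Shift 2→Baptiste, Shift 3→Jules, Shift 4→Baptiste+Andersen, Shift 5→Baptiste, Shift 6→Andersen.
Total: 14 + 24 + 14 + 24 + 49 + 24 + 49 = $198.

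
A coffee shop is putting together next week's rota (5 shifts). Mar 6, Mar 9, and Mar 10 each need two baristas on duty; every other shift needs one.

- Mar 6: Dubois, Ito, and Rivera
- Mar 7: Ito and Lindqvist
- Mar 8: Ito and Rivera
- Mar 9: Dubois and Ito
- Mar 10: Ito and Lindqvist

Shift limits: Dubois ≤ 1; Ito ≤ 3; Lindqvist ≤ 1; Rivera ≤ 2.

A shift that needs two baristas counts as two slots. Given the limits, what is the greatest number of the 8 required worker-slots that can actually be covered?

7

Total capacity across all baristas is 1+3+1+2 = 7, and 8 slots are needed, so at most 7 can be filled.
An assignment achieving 7: Mar 6→Rivera, Mar 7→Ito, Mar 8→Rivera, Mar 9→Dubois+Ito, Mar 10→Ito+Lindqvist.
Loads: Dubois 1/1, Ito 3/3, Lindqvist 1/1, Rivera 2/2.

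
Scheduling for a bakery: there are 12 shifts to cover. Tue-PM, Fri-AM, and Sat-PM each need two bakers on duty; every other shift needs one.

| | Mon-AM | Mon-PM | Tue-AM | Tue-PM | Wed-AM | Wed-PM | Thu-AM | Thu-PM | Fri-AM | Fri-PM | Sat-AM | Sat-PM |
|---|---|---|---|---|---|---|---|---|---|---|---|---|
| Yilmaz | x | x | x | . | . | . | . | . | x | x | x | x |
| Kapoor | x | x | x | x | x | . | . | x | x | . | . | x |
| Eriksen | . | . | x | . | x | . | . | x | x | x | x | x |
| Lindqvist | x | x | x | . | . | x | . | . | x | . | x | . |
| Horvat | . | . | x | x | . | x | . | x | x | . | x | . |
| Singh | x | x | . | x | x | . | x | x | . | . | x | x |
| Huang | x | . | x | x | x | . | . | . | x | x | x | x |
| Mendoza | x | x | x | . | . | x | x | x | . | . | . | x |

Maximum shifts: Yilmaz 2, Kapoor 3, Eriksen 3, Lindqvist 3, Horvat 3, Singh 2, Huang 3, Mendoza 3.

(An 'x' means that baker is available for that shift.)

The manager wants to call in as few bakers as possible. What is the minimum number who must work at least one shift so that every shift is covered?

5

15 slots to fill and no one can take more than 3, so at least ⌈15/3⌉ = 5 bakers are needed.
Kapoor, Eriksen, Lindqvist, Horvat, and Mendoza alone can cover everything: Mon-AM→Kapoor, Mon-PM→Lindqvist, Tue-AM→Mendoza, Tue-PM→Kapoor+Horvat, Wed-AM→Kapoor, Wed-PM→Lindqvist, Thu-AM→Mendoza, Thu-PM→Horvat, Fri-AM→Lindqvist+Horvat, Fri-PM→Eriksen, Sat-AM→Eriksen, Sat-PM→Eriksen+Mendoza.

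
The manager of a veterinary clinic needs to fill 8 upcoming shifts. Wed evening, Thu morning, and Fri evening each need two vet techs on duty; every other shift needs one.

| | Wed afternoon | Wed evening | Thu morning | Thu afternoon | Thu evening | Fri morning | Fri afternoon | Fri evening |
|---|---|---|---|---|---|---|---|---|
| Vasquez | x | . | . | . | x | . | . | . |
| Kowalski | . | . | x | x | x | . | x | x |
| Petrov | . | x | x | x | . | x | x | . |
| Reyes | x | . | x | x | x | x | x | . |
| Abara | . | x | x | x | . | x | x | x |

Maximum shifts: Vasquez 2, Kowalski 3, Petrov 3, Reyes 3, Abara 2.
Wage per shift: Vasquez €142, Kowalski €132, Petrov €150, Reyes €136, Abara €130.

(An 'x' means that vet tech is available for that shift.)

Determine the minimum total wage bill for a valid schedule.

Wed evening can only be covered by Petrov and Abara, so that assignment is forced.
Fri evening can only be covered by Kowalski and Abara, so that assignment is forced.
Picking the cheapest available vet tech for each shift independently would cost €1462, but that ignores the shift limits.
An optimal schedule: Wed afternoon→Vasquez, Wed evening→Abara+Petrov, Thu morning→Kowalski+Reyes, Thu afternoon→Kowalski, Thu evening→Vasquez, Fri morning→Reyes, Fri afternoon→Reyes, Fri evening→Abara+Kowalski.
Total: 142 + 130 + 150 + 132 + 136 + 132 + 142 + 136 + 136 + 130 + 132 = €1498.

€1498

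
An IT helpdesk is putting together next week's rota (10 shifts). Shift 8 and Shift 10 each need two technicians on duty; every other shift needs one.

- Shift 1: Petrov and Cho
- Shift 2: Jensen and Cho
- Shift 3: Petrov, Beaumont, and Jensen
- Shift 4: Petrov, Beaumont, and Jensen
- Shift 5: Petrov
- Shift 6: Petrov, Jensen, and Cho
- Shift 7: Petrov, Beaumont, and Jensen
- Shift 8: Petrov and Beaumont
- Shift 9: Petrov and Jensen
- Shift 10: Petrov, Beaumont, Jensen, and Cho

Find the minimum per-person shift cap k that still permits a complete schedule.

With 4 technicians and 12 worker-slots to fill, someone must work at least ⌈12/4⌉ = 3 shifts, so k ≥ 3.
k = 3 works: Shift 1→Petrov, Shift 2→Cho, Shift 3→Beaumont, Shift 4→Beaumont, Shift 5→Petrov, Shift 6→Cho, Shift 7→Jensen, Shift 8→Petrov+Beaumont, Shift 9→Jensen, Shift 10→Jensen+Cho.
Loads: Petrov 3, Beaumont 3, Jensen 3, Cho 3 — all ≤ 3.

3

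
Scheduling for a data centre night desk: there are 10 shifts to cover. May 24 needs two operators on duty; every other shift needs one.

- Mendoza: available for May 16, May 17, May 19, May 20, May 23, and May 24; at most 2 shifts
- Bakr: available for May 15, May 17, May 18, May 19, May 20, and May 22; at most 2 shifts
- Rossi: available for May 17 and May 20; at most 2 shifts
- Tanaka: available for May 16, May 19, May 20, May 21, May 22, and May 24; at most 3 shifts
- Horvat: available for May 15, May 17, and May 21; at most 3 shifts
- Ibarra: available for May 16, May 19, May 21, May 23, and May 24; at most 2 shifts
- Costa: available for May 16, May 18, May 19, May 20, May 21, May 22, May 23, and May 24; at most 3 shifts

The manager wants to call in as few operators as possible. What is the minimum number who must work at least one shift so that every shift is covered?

11 slots to fill and no one can take more than 3, so at least ⌈11/3⌉ = 4 operators are needed.
Mendoza, Tanaka, Horvat, and Costa alone can cover everything: May 15→Horvat, May 16→Mendoza, May 17→Horvat, May 18→Costa, May 19→Tanaka, May 20→Costa, May 21→Horvat, May 22→Tanaka, May 23→Mendoza, May 24→Tanaka+Costa.

4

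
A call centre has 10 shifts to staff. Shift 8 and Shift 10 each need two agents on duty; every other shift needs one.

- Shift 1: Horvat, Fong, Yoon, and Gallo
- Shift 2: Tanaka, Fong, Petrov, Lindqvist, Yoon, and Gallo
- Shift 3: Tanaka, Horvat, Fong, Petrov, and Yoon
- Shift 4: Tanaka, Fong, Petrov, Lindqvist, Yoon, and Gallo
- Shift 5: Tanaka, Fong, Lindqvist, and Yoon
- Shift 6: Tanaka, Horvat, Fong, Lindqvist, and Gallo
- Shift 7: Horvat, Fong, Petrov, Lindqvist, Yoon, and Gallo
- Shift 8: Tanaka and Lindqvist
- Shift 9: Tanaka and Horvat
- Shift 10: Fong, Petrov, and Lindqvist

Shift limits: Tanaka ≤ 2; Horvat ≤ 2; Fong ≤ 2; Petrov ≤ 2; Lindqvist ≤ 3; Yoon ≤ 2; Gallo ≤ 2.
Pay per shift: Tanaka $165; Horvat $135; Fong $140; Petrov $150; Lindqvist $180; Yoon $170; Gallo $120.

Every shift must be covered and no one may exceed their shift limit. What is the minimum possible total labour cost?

Shift 8 can only be covered by Tanaka and Lindqvist, so that assignment is forced.
Picking the cheapest available agent for each shift independently would cost $1645, but that ignores the shift limits.
An optimal schedule: Shift 1→Gallo, Shift 2→Petrov, Shift 3→Horvat, Shift 4→Tanaka, Shift 5→Fong, Shift 6→Gallo, Shift 7→Yoon, Shift 8→Tanaka+Lindqvist, Shift 9→Horvat, Shift 10→Fong+Petrov.
Total: 120 + 150 + 135 + 165 + 140 + 120 + 170 + 165 + 180 + 135 + 140 + 150 = $1770.

$1770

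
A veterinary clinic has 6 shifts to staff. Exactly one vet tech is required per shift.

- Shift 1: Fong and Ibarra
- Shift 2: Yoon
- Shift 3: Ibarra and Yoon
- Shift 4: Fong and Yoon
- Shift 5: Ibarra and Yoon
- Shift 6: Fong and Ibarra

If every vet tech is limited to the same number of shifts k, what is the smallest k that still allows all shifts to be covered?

2

With 3 vet techs and 6 worker-slots to fill, someone must work at least ⌈6/3⌉ = 2 shifts, so k ≥ 2.
k = 2 works: Shift 1→Fong, Shift 2→Yoon, Shift 3→Ibarra, Shift 4→Fong, Shift 5→Yoon, Shift 6→Ibarra.
Loads: Fong 2, Ibarra 2, Yoon 2 — all ≤ 2.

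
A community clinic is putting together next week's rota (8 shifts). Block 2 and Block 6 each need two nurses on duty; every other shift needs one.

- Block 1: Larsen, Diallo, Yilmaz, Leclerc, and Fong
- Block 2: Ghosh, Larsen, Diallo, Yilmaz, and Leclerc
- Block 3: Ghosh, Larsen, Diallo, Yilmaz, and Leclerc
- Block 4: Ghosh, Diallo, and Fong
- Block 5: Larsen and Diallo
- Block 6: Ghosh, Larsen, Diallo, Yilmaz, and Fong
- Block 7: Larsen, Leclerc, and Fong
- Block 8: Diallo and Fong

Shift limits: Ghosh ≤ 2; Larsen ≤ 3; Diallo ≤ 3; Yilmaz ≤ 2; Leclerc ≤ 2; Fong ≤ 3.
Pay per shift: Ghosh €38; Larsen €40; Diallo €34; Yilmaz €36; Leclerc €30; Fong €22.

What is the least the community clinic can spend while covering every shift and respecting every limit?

Picking the cheapest available nurse for each shift independently would cost €272, but that ignores the shift limits.
An optimal schedule: Block 1→Leclerc, Block 2→Diallo+Yilmaz, Block 3→Leclerc, Block 4→Fong, Block 5→Diallo, Block 6→Diallo+Yilmaz, Block 7→Fong, Block 8→Fong.
Total: 30 + 34 + 36 + 30 + 22 + 34 + 34 + 36 + 22 + 22 = €300.

€300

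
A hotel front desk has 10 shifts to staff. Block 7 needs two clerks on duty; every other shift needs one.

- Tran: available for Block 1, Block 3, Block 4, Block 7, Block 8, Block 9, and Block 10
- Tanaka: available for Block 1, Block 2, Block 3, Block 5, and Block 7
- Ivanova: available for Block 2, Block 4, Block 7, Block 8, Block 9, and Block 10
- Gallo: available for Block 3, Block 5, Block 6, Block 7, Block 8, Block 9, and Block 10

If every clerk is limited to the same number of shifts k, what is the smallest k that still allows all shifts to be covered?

With 4 clerks and 11 worker-slots to fill, someone must work at least ⌈11/4⌉ = 3 shifts, so k ≥ 3.
k = 3 works: Block 1→Tran, Block 2→Tanaka, Block 3→Tran, Block 4→Tran, Block 5→Tanaka, Block 6→Gallo, Block 7→Tanaka+Gallo, Block 8→Ivanova, Block 9→Ivanova, Block 10→Ivanova.
Loads: Tran 3, Tanaka 3, Ivanova 3, Gallo 2 — all ≤ 3.

3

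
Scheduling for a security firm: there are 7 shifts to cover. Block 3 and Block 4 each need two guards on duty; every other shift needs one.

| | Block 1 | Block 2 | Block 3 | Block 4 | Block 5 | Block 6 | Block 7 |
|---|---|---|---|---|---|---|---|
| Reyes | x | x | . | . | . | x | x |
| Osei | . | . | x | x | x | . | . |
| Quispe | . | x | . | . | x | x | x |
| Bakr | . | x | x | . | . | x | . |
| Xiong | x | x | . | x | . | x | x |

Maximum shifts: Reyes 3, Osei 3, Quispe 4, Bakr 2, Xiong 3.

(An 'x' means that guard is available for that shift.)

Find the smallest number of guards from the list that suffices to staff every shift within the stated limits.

4

9 slots to fill and no one can take more than 4, so at least ⌈9/4⌉ = 3 guards are needed.
No set of 3 guards can cover every shift (each such set leaves at least one shift with no one available or exceeds a cap).
Reyes, Osei, Bakr, and Xiong alone can cover everything: Block 1→Reyes, Block 2→Reyes, Block 3→Osei+Bakr, Block 4→Osei+Xiong, Block 5→Osei, Block 6→Bakr, Block 7→Reyes.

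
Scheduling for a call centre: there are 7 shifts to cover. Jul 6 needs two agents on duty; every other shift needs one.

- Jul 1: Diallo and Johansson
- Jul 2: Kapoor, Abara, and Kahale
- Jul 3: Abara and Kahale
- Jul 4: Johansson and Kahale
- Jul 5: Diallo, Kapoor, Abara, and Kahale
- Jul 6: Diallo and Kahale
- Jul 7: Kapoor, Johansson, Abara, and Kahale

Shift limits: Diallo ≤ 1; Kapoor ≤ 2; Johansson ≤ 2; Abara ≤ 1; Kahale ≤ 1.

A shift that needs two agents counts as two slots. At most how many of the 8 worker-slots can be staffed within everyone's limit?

Total capacity across all agents is 1+2+2+1+1 = 7, and 8 slots are needed, so at most 7 can be filled.
An assignment achieving 7: Jul 1→Diallo, Jul 2→Kapoor, Jul 3→Abara, Jul 4→Johansson, Jul 5→Kapoor, Jul 6→Kahale, Jul 7→Johansson.
Loads: Diallo 1/1, Kapoor 2/2, Johansson 2/2, Abara 1/1, Kahale 1/1.

7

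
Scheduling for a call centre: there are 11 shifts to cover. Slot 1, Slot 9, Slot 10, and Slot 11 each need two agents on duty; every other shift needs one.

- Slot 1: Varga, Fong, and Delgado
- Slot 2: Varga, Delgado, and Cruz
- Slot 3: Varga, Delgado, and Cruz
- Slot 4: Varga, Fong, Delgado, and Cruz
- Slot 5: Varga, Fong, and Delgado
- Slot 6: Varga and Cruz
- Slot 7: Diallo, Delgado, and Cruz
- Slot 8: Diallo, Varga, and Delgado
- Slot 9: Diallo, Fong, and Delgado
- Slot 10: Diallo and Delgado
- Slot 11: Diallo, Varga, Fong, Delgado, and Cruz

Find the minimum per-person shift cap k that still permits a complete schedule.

With 5 agents and 15 worker-slots to fill, someone must work at least ⌈15/5⌉ = 3 shifts, so k ≥ 3.
k = 3 works: Slot 1→Varga+Fong, Slot 2→Varga, Slot 3→Delgado, Slot 4→Cruz, Slot 5→Fong, Slot 6→Varga, Slot 7→Cruz, Slot 8→Diallo, Slot 9→Diallo+Fong, Slot 10→Diallo+Delgado, Slot 11→Delgado+Cruz.
Loads: Diallo 3, Varga 3, Fong 3, Delgado 3, Cruz 3 — all ≤ 3.

3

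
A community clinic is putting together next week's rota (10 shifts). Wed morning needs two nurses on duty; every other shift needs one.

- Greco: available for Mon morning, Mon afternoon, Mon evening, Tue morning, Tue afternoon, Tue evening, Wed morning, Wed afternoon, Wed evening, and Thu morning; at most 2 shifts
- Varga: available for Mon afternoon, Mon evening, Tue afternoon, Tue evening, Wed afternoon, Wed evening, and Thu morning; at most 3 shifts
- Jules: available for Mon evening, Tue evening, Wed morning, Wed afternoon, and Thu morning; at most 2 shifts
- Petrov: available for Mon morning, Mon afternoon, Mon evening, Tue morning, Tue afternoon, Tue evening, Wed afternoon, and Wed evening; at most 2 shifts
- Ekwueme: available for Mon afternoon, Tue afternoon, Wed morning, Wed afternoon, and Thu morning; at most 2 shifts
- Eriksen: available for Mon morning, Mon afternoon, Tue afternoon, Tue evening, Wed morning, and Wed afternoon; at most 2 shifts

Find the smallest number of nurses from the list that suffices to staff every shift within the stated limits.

11 slots to fill and no one can take more than 3, so at least ⌈11/3⌉ = 4 nurses are needed.
Any 4 nurses together have capacity at most 3+2+2+2 = 9 < 11 slots, so 4 can never suffice.
Greco, Varga, Jules, Petrov, and Ekwueme alone can cover everything: Mon morning→Greco, Mon afternoon→Varga, Mon evening→Varga, Tue morning→Greco, Tue afternoon→Petrov, Tue evening→Jules, Wed morning→Jules+Ekwueme, Wed afternoon→Petrov, Wed evening→Varga, Thu morning→Ekwueme.

5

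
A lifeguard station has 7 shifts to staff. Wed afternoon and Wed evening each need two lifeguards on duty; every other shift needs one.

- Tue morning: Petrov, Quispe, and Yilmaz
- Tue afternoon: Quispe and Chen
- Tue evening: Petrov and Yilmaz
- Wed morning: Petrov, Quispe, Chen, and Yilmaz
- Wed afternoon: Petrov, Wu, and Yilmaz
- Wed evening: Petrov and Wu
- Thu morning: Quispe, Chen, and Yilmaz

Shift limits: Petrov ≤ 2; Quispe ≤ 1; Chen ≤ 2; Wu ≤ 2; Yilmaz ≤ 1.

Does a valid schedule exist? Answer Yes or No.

Total capacity is 2+1+2+2+1 = 8 but 9 worker-slots are needed — infeasible.

No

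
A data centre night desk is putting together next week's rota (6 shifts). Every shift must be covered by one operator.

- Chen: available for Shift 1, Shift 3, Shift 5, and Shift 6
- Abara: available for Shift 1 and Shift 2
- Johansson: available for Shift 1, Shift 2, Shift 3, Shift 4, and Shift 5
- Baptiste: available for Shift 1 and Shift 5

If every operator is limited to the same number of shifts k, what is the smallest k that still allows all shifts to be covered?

With 4 operators and 6 worker-slots to fill, someone must work at least ⌈6/4⌉ = 2 shifts, so k ≥ 2.
k = 2 works: Shift 1→Abara, Shift 2→Abara, Shift 3→Chen, Shift 4→Johansson, Shift 5→Johansson, Shift 6→Chen.
Loads: Chen 2, Abara 2, Johansson 2, Baptiste 0 — all ≤ 2.

2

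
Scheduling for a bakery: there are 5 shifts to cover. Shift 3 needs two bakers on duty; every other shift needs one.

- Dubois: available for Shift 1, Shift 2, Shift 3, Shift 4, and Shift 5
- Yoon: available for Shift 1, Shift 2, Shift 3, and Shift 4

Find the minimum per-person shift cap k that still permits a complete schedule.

With 2 bakers and 6 worker-slots to fill, someone must work at least ⌈6/2⌉ = 3 shifts, so k ≥ 3.
k = 3 works: Shift 1→Dubois, Shift 2→Yoon, Shift 3→Dubois+Yoon, Shift 4→Yoon, Shift 5→Dubois.
Loads: Dubois 3, Yoon 3 — all ≤ 3.

3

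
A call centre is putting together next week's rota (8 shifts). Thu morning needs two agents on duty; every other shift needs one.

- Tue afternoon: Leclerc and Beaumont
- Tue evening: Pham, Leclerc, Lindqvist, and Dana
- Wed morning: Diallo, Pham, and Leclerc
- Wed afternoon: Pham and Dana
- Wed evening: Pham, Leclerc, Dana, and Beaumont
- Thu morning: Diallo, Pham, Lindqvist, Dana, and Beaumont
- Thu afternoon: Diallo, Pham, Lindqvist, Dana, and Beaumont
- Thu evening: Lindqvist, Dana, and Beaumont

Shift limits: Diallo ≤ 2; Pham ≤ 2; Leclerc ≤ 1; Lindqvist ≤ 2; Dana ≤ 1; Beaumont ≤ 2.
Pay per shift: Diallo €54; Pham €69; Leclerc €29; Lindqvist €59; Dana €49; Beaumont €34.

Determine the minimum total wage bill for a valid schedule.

€441

Picking the cheapest available agent for each shift independently would cost €316, but that ignores the shift limits.
An optimal schedule: Tue afternoon→Leclerc, Tue evening→Lindqvist, Wed morning→Diallo, Wed afternoon→Dana, Wed evening→Beaumont, Thu morning→Lindqvist+Pham, Thu afternoon→Diallo, Thu evening→Beaumont.
Total: 29 + 59 + 54 + 49 + 34 + 59 + 69 + 54 + 34 = €441.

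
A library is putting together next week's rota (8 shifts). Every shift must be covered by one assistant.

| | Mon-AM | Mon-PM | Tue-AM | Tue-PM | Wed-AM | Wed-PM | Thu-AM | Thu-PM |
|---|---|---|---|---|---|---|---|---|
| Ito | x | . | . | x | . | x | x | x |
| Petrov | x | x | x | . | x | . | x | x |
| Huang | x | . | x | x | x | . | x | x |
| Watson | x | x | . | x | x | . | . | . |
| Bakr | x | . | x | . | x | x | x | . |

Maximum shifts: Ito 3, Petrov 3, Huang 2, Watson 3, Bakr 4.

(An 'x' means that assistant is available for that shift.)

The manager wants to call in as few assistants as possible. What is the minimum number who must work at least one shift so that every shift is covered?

8 slots to fill and no one can take more than 4, so at least ⌈8/4⌉ = 2 assistants are needed.
Any 2 assistants together have capacity at most 4+3 = 7 < 8 slots, so 2 can never suffice.
Ito, Petrov, and Huang alone can cover everything: Mon-AM→Ito, Mon-PM→Petrov, Tue-AM→Petrov, Tue-PM→Ito, Wed-AM→Petrov, Wed-PM→Ito, Thu-AM→Huang, Thu-PM→Huang.

3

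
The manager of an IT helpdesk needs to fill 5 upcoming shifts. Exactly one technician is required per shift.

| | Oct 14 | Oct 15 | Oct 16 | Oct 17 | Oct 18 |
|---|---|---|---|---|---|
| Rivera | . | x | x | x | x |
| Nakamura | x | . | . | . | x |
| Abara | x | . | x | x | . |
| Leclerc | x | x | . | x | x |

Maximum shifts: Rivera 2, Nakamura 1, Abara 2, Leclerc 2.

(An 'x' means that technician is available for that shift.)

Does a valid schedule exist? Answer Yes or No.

Yes

One valid schedule: Oct 14→Nakamura, Oct 15→Rivera, Oct 16→Rivera, Oct 17→Abara, Oct 18→Leclerc.
Loads: Rivera 2/2, Nakamura 1/1, Abara 1/2, Leclerc 1/2 — all within limits.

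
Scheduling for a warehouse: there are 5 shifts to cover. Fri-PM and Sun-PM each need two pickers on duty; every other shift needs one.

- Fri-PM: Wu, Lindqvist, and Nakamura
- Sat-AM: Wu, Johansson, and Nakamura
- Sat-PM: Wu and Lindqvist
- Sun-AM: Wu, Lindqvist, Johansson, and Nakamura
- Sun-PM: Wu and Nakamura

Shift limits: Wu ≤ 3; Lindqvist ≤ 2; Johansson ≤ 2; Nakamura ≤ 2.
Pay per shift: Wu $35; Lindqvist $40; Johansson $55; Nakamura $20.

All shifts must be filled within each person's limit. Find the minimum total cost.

$225

Sun-PM can only be covered by Wu and Nakamura, so that assignment is forced.
Picking the cheapest available picker for each shift independently would cost $185, but that ignores the shift limits.
An optimal schedule: Fri-PM→Nakamura+Lindqvist, Sat-AM→Wu, Sat-PM→Wu, Sun-AM→Lindqvist, Sun-PM→Nakamura+Wu.
Total: 20 + 40 + 35 + 35 + 40 + 20 + 35 = $225.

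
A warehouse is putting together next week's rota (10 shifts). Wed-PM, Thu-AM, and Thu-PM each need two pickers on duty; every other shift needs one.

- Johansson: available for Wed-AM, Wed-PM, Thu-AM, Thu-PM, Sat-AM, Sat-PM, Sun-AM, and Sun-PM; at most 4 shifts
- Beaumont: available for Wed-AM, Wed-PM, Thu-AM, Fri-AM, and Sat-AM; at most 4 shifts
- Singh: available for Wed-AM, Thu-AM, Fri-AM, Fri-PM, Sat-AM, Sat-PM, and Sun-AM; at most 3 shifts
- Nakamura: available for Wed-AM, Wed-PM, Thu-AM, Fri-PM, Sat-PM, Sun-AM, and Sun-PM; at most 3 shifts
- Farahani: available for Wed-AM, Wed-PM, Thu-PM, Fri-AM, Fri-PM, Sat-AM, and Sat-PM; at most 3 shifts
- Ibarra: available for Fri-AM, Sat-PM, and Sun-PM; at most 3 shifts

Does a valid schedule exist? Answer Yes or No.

Thu-PM can only be covered by Johansson and Farahani, so that assignment is forced.
One valid schedule: Wed-AM→Beaumont, Wed-PM→Beaumont+Nakamura, Thu-AM→Beaumont+Singh, Thu-PM→Johansson+Farahani, Fri-AM→Beaumont, Fri-PM→Singh, Sat-AM→Johansson, Sat-PM→Singh, Sun-AM→Johansson, Sun-PM→Johansson.
Loads: Johansson 4/4, Beaumont 4/4, Singh 3/3, Nakamura 1/3, Farahani 1/3, Ibarra 0/3 — all within limits.

Yes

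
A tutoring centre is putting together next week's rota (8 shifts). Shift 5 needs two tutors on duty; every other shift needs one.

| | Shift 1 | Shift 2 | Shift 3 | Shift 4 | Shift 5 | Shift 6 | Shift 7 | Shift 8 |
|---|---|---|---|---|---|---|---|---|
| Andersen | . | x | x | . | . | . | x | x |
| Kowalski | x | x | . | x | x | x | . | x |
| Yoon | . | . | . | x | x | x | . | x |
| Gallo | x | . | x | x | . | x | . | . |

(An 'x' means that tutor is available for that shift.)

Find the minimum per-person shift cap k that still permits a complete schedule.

With 4 tutors and 9 worker-slots to fill, someone must work at least ⌈9/4⌉ = 3 shifts, so k ≥ 3.
k = 3 works: Shift 1→Kowalski, Shift 2→Andersen, Shift 3→Andersen, Shift 4→Kowalski, Shift 5→Kowalski+Yoon, Shift 6→Yoon, Shift 7→Andersen, Shift 8→Yoon.
Loads: Andersen 3, Kowalski 3, Yoon 3, Gallo 0 — all ≤ 3.

3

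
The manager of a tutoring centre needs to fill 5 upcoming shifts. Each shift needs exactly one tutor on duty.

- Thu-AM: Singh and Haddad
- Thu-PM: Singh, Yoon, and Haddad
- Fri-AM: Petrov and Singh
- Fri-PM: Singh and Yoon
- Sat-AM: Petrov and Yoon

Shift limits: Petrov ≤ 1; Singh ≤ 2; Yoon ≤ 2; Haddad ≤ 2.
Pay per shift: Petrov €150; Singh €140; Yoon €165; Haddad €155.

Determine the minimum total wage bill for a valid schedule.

Picking the cheapest available tutor for each shift independently would cost €710, but that ignores the shift limits.
An optimal schedule: Thu-AM→Haddad, Thu-PM→Haddad, Fri-AM→Singh, Fri-PM→Singh, Sat-AM→Petrov.
Total: 155 + 155 + 140 + 140 + 150 = €740.

€740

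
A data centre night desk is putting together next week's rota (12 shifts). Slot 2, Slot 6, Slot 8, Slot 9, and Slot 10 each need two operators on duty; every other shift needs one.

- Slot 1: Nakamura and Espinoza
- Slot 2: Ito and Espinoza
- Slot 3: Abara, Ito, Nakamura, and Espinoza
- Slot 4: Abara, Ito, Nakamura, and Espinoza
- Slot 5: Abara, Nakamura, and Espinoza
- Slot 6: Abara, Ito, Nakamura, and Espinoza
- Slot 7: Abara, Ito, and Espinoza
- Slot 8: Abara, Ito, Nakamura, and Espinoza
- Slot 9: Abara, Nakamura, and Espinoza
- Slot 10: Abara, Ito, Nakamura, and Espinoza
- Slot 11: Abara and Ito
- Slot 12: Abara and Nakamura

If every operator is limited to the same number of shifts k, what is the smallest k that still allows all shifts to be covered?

With 4 operators and 17 worker-slots to fill, someone must work at least ⌈17/4⌉ = 5 shifts, so k ≥ 5.
k = 5 works: Slot 1→Nakamura, Slot 2→Ito+Espinoza, Slot 3→Ito, Slot 4→Ito, Slot 5→Abara, Slot 6→Ito+Nakamura, Slot 7→Abara, Slot 8→Ito+Nakamura, Slot 9→Abara+Nakamura, Slot 10→Nakamura+Espinoza, Slot 11→Abara, Slot 12→Abara.
Loads: Abara 5, Ito 5, Nakamura 5, Espinoza 2 — all ≤ 5.

5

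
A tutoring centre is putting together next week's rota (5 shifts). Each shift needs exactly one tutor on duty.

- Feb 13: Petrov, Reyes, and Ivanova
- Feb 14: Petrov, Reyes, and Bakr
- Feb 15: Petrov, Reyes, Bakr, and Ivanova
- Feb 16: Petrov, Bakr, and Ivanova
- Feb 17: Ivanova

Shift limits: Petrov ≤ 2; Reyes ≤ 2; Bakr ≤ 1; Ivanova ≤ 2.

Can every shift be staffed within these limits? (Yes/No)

Feb 17 can only be covered by Ivanova, so that assignment is forced.
One valid schedule: Feb 13→Petrov, Feb 14→Petrov, Feb 15→Reyes, Feb 16→Bakr, Feb 17→Ivanova.
Loads: Petrov 2/2, Reyes 1/2, Bakr 1/1, Ivanova 1/2 — all within limits.

Yes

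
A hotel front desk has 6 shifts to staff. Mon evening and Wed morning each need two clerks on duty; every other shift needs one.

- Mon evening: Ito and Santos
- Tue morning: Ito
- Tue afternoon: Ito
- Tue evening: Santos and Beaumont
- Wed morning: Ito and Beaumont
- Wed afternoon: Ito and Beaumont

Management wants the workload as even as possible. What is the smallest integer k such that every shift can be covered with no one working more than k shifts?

4

With 3 clerks and 8 worker-slots to fill, someone must work at least ⌈8/3⌉ = 3 shifts, so k ≥ 3.
k = 3 fails: Shifts {Mon evening, Tue morning, Tue afternoon, Wed morning} need 6 worker-slots in total, but the clerks available for any of those shifts (Ito, Santos, and Beaumont) can supply at most 5 among them. So no valid schedule exists.
k = 4 works: Mon evening→Ito+Santos, Tue morning→Ito, Tue afternoon→Ito, Tue evening→Santos, Wed morning→Ito+Beaumont, Wed afternoon→Beaumont.
Loads: Ito 4, Santos 2, Beaumont 2 — all ≤ 4.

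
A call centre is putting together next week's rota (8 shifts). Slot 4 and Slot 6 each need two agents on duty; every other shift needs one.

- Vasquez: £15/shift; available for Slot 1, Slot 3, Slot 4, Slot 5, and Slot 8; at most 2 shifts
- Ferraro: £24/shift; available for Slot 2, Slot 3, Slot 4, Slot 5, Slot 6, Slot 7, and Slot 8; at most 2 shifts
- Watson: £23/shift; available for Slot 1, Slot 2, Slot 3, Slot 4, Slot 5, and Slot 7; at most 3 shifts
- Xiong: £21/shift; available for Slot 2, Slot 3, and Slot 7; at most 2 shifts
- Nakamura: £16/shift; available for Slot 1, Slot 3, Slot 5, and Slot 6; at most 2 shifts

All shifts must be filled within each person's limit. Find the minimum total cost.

£197

Slot 6 can only be covered by Ferraro and Nakamura, so that assignment is forced.
Picking the cheapest available agent for each shift independently would cost £180, but that ignores the shift limits.
An optimal schedule: Slot 1→Nakamura, Slot 2→Xiong, Slot 3→Watson, Slot 4→Vasquez+Watson, Slot 5→Watson, Slot 6→Nakamura+Ferraro, Slot 7→Xiong, Slot 8→Vasquez.
Total: 16 + 21 + 23 + 15 + 23 + 23 + 16 + 24 + 21 + 15 = £197.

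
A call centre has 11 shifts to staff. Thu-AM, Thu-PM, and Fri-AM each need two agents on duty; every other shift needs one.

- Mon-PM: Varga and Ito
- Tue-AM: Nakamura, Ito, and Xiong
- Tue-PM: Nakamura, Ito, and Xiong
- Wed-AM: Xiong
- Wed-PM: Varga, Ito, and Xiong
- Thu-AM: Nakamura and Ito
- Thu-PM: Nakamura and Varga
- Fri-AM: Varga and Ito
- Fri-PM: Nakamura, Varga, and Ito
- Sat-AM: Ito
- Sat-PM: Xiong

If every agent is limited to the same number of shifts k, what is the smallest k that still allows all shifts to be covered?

With 4 agents and 14 worker-slots to fill, someone must work at least ⌈14/4⌉ = 4 shifts, so k ≥ 4.
k = 4 works: Mon-PM→Varga, Tue-AM→Nakamura, Tue-PM→Nakamura, Wed-AM→Xiong, Wed-PM→Varga, Thu-AM→Nakamura+Ito, Thu-PM→Nakamura+Varga, Fri-AM→Varga+Ito, Fri-PM→Ito, Sat-AM→Ito, Sat-PM→Xiong.
Loads: Nakamura 4, Varga 4, Ito 4, Xiong 2 — all ≤ 4.

4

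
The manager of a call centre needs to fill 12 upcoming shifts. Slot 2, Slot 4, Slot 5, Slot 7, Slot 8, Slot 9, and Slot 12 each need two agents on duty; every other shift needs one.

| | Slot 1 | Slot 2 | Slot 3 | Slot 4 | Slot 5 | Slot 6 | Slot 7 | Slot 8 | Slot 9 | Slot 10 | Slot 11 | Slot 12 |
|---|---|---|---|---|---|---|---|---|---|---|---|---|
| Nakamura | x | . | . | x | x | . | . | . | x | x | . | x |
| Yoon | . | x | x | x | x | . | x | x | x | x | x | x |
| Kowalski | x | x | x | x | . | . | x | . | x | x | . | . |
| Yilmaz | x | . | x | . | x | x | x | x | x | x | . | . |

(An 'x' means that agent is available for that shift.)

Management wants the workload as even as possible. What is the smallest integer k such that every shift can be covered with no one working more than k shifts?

With 4 agents and 19 worker-slots to fill, someone must work at least ⌈19/4⌉ = 5 shifts, so k ≥ 5.
k = 5 works: Slot 1→Nakamura, Slot 2→Yoon+Kowalski, Slot 3→Yoon, Slot 4→Nakamura+Kowalski, Slot 5→Nakamura+Yilmaz, Slot 6→Yilmaz, Slot 7→Kowalski+Yilmaz, Slot 8→Yoon+Yilmaz, Slot 9→Kowalski+Yilmaz, Slot 10→Nakamura, Slot 11→Yoon, Slot 12→Nakamura+Yoon.
Loads: Nakamura 5, Yoon 5, Kowalski 4, Yilmaz 5 — all ≤ 5.

5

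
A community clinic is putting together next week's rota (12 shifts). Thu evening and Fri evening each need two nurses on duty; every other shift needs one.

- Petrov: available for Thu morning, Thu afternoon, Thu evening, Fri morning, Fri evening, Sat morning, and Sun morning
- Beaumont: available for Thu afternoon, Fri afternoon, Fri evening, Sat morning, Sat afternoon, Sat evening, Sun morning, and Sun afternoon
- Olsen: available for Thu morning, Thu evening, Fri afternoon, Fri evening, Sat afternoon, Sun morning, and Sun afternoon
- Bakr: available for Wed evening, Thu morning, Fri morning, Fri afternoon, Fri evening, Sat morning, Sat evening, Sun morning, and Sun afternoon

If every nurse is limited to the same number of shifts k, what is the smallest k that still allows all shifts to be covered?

4

With 4 nurses and 14 worker-slots to fill, someone must work at least ⌈14/4⌉ = 4 shifts, so k ≥ 4.
k = 4 works: Wed evening→Bakr, Thu morning→Petrov, Thu afternoon→Petrov, Thu evening→Petrov+Olsen, Fri morning→Petrov, Fri afternoon→Beaumont, Fri evening→Olsen+Bakr, Sat morning→Beaumont, Sat afternoon→Beaumont, Sat evening→Beaumont, Sun morning→Olsen, Sun afternoon→Olsen.
Loads: Petrov 4, Beaumont 4, Olsen 4, Bakr 2 — all ≤ 4.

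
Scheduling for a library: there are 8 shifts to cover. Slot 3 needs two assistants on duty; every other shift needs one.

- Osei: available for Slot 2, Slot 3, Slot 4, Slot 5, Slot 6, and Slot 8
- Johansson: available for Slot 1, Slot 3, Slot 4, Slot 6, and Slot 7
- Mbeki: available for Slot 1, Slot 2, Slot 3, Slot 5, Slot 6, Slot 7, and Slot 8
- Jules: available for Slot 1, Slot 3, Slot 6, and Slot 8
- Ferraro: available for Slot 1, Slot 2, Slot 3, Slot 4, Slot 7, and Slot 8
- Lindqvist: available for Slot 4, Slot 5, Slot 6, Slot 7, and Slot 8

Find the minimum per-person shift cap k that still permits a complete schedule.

With 6 assistants and 9 worker-slots to fill, someone must work at least ⌈9/6⌉ = 2 shifts, so k ≥ 2.
k = 2 works: Slot 1→Johansson, Slot 2→Osei, Slot 3→Jules+Ferraro, Slot 4→Johansson, Slot 5→Osei, Slot 6→Mbeki, Slot 7→Mbeki, Slot 8→Jules.
Loads: Osei 2, Johansson 2, Mbeki 2, Jules 2, Ferraro 1, Lindqvist 0 — all ≤ 2.

2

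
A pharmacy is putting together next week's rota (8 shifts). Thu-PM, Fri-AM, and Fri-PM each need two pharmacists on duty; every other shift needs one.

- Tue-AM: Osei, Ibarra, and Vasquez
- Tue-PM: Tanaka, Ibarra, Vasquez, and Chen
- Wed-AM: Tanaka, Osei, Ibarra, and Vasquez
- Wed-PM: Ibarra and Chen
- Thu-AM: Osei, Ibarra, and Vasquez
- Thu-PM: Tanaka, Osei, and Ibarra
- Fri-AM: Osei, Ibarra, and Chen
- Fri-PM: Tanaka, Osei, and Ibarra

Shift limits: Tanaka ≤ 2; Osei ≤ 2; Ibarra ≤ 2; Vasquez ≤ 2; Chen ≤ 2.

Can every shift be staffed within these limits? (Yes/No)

Total capacity is 2+2+2+2+2 = 10 but 11 worker-slots are needed — infeasible.

No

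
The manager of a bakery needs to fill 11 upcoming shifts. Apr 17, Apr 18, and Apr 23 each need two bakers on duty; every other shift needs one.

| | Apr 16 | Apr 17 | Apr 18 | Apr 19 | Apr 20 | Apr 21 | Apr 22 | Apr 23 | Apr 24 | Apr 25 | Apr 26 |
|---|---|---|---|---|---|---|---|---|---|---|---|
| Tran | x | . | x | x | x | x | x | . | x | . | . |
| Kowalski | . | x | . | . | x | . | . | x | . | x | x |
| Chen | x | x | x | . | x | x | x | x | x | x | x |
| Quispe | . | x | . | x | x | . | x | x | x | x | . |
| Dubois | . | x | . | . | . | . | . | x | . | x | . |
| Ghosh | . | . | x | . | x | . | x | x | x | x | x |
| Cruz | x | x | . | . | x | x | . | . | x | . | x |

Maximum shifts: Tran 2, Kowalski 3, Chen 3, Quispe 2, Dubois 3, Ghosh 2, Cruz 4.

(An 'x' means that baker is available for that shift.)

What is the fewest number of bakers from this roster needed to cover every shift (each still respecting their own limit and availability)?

5

14 slots to fill and no one can take more than 4, so at least ⌈14/4⌉ = 4 bakers are needed.
Any 4 bakers together have capacity at most 4+3+3+3 = 13 < 14 slots, so 4 can never suffice.
Tran, Kowalski, Chen, Quispe, and Cruz alone can cover everything: Apr 16→Chen, Apr 17→Kowalski+Cruz, Apr 18→Tran+Chen, Apr 19→Tran, Apr 20→Cruz, Apr 21→Chen, Apr 22→Quispe, Apr 23→Kowalski+Quispe, Apr 24→Cruz, Apr 25→Kowalski, Apr 26→Cruz.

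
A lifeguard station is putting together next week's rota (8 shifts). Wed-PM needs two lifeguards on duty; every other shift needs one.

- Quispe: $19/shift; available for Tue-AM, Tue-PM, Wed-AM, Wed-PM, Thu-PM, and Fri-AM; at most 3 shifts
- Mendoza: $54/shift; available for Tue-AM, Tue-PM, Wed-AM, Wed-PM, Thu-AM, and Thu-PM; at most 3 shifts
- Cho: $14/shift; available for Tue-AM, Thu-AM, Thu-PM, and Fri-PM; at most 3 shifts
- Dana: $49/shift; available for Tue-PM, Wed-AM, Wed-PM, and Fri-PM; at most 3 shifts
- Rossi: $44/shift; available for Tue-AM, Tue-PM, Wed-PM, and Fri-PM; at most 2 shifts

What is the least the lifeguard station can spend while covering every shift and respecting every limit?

$236

Fri-AM can only be covered by Quispe, so that assignment is forced.
Picking the cheapest available lifeguard for each shift independently would cost $176, but that ignores the shift limits.
An optimal schedule: Tue-AM→Quispe, Tue-PM→Rossi, Wed-AM→Quispe, Wed-PM→Rossi+Dana, Thu-AM→Cho, Thu-PM→Cho, Fri-AM→Quispe, Fri-PM→Cho.
Total: 19 + 44 + 19 + 44 + 49 + 14 + 14 + 19 + 14 = $236.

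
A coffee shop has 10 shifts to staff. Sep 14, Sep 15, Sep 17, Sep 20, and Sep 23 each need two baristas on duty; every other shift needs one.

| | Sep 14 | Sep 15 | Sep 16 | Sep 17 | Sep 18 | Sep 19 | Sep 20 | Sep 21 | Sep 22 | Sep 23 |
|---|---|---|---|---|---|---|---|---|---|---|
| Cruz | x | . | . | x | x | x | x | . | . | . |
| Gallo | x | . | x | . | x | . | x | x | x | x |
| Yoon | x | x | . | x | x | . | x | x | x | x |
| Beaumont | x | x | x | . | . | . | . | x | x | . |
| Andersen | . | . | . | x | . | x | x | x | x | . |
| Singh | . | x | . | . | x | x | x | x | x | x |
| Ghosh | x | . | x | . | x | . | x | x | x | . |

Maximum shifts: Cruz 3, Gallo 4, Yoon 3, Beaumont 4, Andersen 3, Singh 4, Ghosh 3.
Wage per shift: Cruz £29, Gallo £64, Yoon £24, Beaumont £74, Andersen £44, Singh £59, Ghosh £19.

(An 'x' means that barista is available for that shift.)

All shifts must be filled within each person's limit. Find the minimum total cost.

Picking the cheapest available barista for each shift independently would cost £410, but that ignores the shift limits.
An optimal schedule: Sep 14→Ghosh+Cruz, Sep 15→Yoon+Singh, Sep 16→Ghosh, Sep 17→Yoon+Cruz, Sep 18→Ghosh, Sep 19→Cruz, Sep 20→Andersen+Singh, Sep 21→Andersen, Sep 22→Andersen, Sep 23→Yoon+Singh.
Total: 19 + 29 + 24 + 59 + 19 + 24 + 29 + 19 + 29 + 44 + 59 + 44 + 44 + 24 + 59 = £525.

£525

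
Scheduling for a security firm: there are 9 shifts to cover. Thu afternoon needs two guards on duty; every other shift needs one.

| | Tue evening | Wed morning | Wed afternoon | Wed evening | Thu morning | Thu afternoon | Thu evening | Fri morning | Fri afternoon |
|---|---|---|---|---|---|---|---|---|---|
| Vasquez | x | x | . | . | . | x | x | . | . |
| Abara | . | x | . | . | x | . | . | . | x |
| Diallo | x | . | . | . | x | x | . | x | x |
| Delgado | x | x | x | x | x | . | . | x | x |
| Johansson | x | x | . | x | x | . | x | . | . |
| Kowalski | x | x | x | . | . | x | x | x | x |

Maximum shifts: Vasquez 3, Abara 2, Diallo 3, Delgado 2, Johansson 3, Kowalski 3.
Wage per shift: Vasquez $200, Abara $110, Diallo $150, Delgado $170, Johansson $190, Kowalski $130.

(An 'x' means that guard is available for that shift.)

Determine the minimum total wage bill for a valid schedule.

Picking the cheapest available guard for each shift independently would cost $1300, but that ignores the shift limits.
An optimal schedule: Tue evening→Diallo, Wed morning→Delgado, Wed afternoon→Kowalski, Wed evening→Delgado, Thu morning→Abara, Thu afternoon→Kowalski+Diallo, Thu evening→Kowalski, Fri morning→Diallo, Fri afternoon→Abara.
Total: 150 + 170 + 130 + 170 + 110 + 130 + 150 + 130 + 150 + 110 = $1400.

$1400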